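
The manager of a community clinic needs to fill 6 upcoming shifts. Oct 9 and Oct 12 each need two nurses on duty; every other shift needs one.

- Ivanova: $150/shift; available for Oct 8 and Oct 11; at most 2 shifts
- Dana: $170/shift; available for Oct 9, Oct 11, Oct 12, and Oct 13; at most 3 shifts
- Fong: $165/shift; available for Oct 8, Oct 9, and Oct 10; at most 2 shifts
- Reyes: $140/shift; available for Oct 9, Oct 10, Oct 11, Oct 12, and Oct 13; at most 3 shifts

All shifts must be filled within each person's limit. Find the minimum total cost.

$1220

Oct 12 can only be covered by Dana and Reyes, so that assignment is forced.
Picking the cheapest available nurse for each shift independently would cost $1185, but that ignores the shift limits.
An optimal schedule: Oct 8→Ivanova, Oct 9→Reyes+Fong, Oct 10→Fong, Oct 11→Ivanova, Oct 12→Reyes+Dana, Oct 13→Reyes.
Total: 150 + 140 + 165 + 165 + 150 + 140 + 170 + 140 = $1220.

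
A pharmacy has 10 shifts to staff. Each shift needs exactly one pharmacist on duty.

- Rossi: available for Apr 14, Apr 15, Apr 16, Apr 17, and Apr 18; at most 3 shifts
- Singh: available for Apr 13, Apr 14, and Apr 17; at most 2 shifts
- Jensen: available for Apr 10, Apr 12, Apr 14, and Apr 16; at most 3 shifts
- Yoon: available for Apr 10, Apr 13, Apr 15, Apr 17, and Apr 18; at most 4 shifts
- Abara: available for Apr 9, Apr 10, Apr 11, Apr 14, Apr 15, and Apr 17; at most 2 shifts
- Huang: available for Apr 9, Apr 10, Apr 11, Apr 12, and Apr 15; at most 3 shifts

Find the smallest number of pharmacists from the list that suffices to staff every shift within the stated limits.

10 slots to fill and no one can take more than 4, so at least ⌈10/4⌉ = 3 pharmacists are needed.
Rossi, Yoon, and Huang alone can cover everything: Apr 9→Huang, Apr 10→Yoon, Apr 11→Huang, Apr 12→Huang, Apr 13→Yoon, Apr 14→Rossi, Apr 15→Yoon, Apr 16→Rossi, Apr 17→Rossi, Apr 18→Yoon.

3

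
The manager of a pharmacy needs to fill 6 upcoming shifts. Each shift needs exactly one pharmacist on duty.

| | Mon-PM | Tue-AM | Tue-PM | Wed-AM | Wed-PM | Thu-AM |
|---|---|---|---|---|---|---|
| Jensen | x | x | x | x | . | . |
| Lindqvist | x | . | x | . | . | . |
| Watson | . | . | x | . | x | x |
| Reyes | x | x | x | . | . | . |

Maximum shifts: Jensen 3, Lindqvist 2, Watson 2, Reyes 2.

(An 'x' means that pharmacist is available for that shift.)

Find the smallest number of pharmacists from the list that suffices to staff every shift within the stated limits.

3

6 slots to fill and no one can take more than 3, so at least ⌈6/3⌉ = 2 pharmacists are needed.
Any 2 pharmacists together have capacity at most 3+2 = 5 < 6 slots, so 2 can never suffice.
Jensen, Lindqvist, and Watson alone can cover everything: Mon-PM→Jensen, Tue-AM→Jensen, Tue-PM→Lindqvist, Wed-AM→Jensen, Wed-PM→Watson, Thu-AM→Watson.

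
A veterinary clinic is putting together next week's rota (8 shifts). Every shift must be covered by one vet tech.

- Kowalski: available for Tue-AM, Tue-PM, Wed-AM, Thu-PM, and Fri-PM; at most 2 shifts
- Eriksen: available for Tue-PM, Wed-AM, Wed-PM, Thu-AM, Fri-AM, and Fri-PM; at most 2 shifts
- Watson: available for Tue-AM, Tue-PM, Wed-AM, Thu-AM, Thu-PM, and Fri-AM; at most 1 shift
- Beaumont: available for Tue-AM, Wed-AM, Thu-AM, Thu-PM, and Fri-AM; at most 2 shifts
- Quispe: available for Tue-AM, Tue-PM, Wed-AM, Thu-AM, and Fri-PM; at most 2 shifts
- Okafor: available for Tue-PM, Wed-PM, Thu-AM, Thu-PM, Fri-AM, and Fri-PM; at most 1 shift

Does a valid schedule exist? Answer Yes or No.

One valid schedule: Tue-AM→Kowalski, Tue-PM→Watson, Wed-AM→Beaumont, Wed-PM→Eriksen, Thu-AM→Beaumont, Thu-PM→Kowalski, Fri-AM→Eriksen, Fri-PM→Quispe.
Loads: Kowalski 2/2, Eriksen 2/2, Watson 1/1, Beaumont 2/2, Quispe 1/2, Okafor 0/1 — all within limits.

Yes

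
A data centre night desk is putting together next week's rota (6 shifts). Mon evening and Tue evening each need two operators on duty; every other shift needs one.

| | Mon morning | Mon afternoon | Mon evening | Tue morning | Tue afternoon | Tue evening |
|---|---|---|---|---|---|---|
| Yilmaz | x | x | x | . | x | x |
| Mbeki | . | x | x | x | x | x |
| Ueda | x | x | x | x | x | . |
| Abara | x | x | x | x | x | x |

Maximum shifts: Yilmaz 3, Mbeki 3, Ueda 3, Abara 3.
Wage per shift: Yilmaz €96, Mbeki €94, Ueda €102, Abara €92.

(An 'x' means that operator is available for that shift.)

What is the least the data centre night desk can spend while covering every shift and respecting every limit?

€750

Picking the cheapest available operator for each shift independently would cost €740, but that ignores the shift limits.
An optimal schedule: Mon morning→Abara, Mon afternoon→Mbeki, Mon evening→Mbeki+Yilmaz, Tue morning→Abara, Tue afternoon→Yilmaz, Tue evening→Abara+Mbeki.
Total: 92 + 94 + 94 + 96 + 92 + 96 + 92 + 94 = €750.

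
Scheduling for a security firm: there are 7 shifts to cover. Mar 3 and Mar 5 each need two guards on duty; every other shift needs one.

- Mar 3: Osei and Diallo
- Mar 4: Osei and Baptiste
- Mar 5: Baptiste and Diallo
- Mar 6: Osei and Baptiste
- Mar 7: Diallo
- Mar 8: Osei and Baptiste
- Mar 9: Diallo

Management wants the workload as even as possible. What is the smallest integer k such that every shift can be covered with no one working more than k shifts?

4

With 3 guards and 9 worker-slots to fill, someone must work at least ⌈9/3⌉ = 3 shifts, so k ≥ 3.
k = 3 fails: Shifts {Mar 3, Mar 5, Mar 7, Mar 9} need 6 worker-slots in total, but the guards available for any of those shifts (Osei, Baptiste, and Diallo) can supply at most 5 among them. So no valid schedule exists.
k = 4 works: Mar 3→Osei+Diallo, Mar 4→Osei, Mar 5→Baptiste+Diallo, Mar 6→Osei, Mar 7→Diallo, Mar 8→Osei, Mar 9→Diallo.
Loads: Osei 4, Baptiste 1, Diallo 4 — all ≤ 4.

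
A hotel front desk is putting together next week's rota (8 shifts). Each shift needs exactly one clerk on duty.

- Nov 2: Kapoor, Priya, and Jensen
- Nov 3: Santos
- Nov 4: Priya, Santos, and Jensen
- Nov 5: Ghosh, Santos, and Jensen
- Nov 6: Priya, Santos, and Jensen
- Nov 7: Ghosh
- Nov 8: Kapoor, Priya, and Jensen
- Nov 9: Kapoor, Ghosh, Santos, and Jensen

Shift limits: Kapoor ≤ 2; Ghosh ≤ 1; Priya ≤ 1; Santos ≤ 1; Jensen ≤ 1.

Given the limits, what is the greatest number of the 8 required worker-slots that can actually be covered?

Total capacity across all clerks is 2+1+1+1+1 = 6, and 8 slots are needed, so at most 6 can be filled.
An assignment achieving 6: Nov 2→Kapoor, Nov 3→Santos, Nov 4→Priya, Nov 5→Jensen, Nov 7→Ghosh, Nov 8→Kapoor.
Loads: Kapoor 2/2, Ghosh 1/1, Priya 1/1, Santos 1/1, Jensen 1/1.

6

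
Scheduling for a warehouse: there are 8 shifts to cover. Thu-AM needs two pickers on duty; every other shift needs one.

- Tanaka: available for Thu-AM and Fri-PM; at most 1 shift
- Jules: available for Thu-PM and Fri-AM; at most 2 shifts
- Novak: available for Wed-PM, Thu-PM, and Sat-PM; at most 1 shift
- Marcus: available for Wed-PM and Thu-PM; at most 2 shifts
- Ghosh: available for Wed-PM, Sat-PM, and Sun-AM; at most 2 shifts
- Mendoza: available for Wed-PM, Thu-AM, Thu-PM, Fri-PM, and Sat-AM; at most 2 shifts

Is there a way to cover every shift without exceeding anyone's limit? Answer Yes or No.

No

Total capacity is 10 and 9 slots are needed, so capacity alone doesn't rule it out.
Shifts {Thu-AM, Fri-PM, Sat-AM} need 4 worker-slots in total, but the pickers available for any of those shifts (Tanaka and Mendoza) can supply at most 3 among them. So no valid schedule exists.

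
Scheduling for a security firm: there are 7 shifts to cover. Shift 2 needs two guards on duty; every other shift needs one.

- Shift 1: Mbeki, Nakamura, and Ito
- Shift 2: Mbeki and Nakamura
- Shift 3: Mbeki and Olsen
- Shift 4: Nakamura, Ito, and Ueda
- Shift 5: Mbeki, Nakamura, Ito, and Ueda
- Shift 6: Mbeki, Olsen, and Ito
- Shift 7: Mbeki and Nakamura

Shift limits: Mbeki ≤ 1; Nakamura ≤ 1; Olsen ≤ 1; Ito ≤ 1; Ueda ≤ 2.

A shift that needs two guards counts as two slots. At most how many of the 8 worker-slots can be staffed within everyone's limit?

6

Total capacity across all guards is 1+1+1+1+2 = 6, and 8 slots are needed, so at most 6 can be filled.
An assignment achieving 6: Shift 1→Ito, Shift 2→Mbeki+Nakamura, Shift 3→Olsen, Shift 4→Ueda, Shift 5→Ueda.
Loads: Mbeki 1/1, Nakamura 1/1, Olsen 1/1, Ito 1/1, Ueda 2/2.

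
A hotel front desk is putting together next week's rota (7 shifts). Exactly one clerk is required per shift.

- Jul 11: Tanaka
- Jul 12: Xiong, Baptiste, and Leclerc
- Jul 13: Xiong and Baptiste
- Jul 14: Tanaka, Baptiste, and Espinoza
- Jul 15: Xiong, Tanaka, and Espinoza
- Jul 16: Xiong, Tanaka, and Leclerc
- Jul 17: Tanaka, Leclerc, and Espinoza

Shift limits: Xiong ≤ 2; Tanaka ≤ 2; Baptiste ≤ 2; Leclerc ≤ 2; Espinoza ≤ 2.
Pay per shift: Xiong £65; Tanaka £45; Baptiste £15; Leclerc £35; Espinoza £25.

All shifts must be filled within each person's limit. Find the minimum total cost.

Jul 11 can only be covered by Tanaka, so that assignment is forced.
Picking the cheapest available clerk for each shift independently would cost £175, but that ignores the shift limits.
An optimal schedule: Jul 11→Tanaka, Jul 12→Baptiste, Jul 13→Baptiste, Jul 14→Espinoza, Jul 15→Espinoza, Jul 16→Leclerc, Jul 17→Leclerc.
Total: 45 + 15 + 15 + 25 + 25 + 35 + 35 = £195.

£195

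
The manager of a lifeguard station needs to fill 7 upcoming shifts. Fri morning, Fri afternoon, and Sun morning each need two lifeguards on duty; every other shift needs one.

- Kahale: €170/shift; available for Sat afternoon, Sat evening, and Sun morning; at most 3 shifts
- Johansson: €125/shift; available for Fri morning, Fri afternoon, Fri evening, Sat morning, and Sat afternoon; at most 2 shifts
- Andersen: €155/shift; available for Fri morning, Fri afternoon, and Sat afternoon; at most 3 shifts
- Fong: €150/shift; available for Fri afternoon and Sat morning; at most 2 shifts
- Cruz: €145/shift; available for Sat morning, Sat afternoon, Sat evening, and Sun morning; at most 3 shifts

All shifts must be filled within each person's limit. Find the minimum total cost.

Fri morning can only be covered by Johansson and Andersen, so that assignment is forced.
Fri evening can only be covered by Johansson, so that assignment is forced.
Sun morning can only be covered by Kahale and Cruz, so that assignment is forced.
Picking the cheapest available lifeguard for each shift independently would cost €1390, but that ignores the shift limits.
An optimal schedule: Fri morning→Johansson+Andersen, Fri afternoon→Fong+Andersen, Fri evening→Johansson, Sat morning→Fong, Sat afternoon→Cruz, Sat evening→Cruz, Sun morning→Cruz+Kahale.
Total: 125 + 155 + 150 + 155 + 125 + 150 + 145 + 145 + 145 + 170 = €1465.

€1465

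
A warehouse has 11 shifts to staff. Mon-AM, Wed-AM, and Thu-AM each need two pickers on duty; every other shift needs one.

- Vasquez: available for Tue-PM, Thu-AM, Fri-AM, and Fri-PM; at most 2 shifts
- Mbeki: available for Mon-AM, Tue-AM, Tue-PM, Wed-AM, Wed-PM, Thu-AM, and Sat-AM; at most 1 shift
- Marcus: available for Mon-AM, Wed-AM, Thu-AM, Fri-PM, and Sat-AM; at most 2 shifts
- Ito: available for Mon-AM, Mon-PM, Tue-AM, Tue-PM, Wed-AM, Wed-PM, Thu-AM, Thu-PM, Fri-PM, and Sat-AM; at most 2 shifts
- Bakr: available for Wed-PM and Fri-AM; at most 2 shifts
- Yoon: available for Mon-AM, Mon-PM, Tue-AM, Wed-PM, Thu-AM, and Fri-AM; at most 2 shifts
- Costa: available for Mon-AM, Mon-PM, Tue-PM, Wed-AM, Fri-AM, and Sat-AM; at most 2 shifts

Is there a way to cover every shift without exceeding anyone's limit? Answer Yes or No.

Total capacity is 2+1+2+2+2+2+2 = 13 but 14 worker-slots are needed — infeasible.

No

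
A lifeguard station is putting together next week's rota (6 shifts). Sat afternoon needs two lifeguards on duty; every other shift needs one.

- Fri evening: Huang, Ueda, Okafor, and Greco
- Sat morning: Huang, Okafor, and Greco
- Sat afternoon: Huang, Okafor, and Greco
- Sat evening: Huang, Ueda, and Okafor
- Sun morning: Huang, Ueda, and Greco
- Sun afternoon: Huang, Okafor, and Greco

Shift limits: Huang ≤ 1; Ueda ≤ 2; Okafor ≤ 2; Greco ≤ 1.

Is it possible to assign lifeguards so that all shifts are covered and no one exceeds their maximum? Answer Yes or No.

Total capacity is 1+2+2+1 = 6 but 7 worker-slots are needed — infeasible.

No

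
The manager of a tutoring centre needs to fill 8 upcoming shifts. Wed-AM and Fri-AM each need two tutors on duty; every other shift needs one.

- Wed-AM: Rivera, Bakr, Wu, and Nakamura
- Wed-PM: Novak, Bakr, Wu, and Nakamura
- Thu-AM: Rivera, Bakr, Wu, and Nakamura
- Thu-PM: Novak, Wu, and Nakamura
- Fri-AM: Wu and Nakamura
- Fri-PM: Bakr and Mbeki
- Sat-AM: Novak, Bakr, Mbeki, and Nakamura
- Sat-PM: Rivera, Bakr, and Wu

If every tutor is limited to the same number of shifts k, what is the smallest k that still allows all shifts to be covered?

2

With 6 tutors and 10 worker-slots to fill, someone must work at least ⌈10/6⌉ = 2 shifts, so k ≥ 2.
k = 2 works: Wed-AM→Wu+Nakamura, Wed-PM→Novak, Thu-AM→Rivera, Thu-PM→Novak, Fri-AM→Wu+Nakamura, Fri-PM→Bakr, Sat-AM→Bakr, Sat-PM→Rivera.
Loads: Rivera 2, Novak 2, Bakr 2, Wu 2, Mbeki 0, Nakamura 2 — all ≤ 2.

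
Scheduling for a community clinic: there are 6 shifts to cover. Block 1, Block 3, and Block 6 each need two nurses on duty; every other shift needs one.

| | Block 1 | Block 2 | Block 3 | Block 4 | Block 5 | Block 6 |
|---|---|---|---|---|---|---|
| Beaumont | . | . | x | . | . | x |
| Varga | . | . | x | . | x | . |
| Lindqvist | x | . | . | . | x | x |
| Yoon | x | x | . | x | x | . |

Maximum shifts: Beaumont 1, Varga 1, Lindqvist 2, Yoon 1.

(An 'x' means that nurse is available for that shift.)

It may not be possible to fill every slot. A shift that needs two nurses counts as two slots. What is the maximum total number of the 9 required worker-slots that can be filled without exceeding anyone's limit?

Total capacity across all nurses is 1+1+2+1 = 5, and 9 slots are needed, so at most 5 can be filled.
An assignment achieving 5: Block 1→Lindqvist, Block 2→Yoon, Block 3→Beaumont+Varga, Block 6→Lindqvist.
Loads: Beaumont 1/1, Varga 1/1, Lindqvist 2/2, Yoon 1/1.

5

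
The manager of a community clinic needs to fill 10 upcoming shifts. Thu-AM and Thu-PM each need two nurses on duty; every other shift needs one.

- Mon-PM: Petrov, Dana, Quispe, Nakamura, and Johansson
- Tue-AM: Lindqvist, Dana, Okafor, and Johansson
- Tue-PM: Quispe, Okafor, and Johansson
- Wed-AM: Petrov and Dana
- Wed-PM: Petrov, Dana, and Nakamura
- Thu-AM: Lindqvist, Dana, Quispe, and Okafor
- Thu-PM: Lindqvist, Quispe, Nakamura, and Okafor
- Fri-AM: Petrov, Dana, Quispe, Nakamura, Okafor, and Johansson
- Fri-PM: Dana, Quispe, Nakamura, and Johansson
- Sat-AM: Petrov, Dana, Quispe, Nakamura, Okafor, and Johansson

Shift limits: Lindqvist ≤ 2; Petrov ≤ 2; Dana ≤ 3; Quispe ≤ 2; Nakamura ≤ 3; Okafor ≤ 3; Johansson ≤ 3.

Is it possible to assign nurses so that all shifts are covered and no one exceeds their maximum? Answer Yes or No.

One valid schedule: Mon-PM→Dana, Tue-AM→Lindqvist, Tue-PM→Quispe, Wed-AM→Petrov, Wed-PM→Petrov, Thu-AM→Lindqvist+Dana, Thu-PM→Quispe+Nakamura, Fri-AM→Nakamura, Fri-PM→Dana, Sat-AM→Nakamura.
Loads: Lindqvist 2/2, Petrov 2/2, Dana 3/3, Quispe 2/2, Nakamura 3/3, Okafor 0/3, Johansson 0/3 — all within limits.

Yes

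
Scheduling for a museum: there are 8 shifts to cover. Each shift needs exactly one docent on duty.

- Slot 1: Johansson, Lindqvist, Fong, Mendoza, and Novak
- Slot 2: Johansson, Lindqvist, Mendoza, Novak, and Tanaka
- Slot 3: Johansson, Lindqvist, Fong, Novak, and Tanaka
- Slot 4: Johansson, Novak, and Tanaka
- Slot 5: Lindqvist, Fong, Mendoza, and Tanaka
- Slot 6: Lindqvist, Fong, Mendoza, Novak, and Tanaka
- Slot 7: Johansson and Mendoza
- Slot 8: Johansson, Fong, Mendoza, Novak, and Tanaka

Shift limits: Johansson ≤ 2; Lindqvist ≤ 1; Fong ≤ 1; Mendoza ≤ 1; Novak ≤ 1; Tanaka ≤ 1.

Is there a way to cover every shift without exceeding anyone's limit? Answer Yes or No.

No

Total capacity is 2+1+1+1+1+1 = 7 but 8 worker-slots are needed — infeasible.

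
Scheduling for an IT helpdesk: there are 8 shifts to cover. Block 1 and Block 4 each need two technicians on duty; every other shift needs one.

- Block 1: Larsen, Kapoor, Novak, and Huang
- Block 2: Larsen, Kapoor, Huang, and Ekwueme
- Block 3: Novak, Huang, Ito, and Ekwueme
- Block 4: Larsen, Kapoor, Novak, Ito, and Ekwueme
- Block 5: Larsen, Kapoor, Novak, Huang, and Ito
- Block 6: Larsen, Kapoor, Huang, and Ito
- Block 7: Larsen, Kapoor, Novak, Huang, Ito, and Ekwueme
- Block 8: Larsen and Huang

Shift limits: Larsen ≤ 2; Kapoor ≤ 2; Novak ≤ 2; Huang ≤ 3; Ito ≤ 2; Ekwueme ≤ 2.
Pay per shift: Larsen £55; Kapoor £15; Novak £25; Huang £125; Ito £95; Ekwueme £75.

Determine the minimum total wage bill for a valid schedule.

Picking the cheapest available technician for each shift independently would cost £220, but that ignores the shift limits.
An optimal schedule: Block 1→Novak+Larsen, Block 2→Kapoor, Block 3→Novak, Block 4→Ekwueme+Ito, Block 5→Ito, Block 6→Kapoor, Block 7→Ekwueme, Block 8→Larsen.
Total: 25 + 55 + 15 + 25 + 75 + 95 + 95 + 15 + 75 + 55 = £530.

£530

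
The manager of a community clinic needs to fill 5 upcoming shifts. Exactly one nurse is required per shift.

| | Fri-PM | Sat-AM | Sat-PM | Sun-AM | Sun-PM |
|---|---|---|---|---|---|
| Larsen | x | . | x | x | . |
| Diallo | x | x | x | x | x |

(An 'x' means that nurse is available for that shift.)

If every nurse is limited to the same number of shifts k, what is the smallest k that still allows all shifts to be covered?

3

With 2 nurses and 5 worker-slots to fill, someone must work at least ⌈5/2⌉ = 3 shifts, so k ≥ 3.
k = 3 works: Fri-PM→Larsen, Sat-AM→Diallo, Sat-PM→Larsen, Sun-AM→Larsen, Sun-PM→Diallo.
Loads: Larsen 3, Diallo 2 — all ≤ 3.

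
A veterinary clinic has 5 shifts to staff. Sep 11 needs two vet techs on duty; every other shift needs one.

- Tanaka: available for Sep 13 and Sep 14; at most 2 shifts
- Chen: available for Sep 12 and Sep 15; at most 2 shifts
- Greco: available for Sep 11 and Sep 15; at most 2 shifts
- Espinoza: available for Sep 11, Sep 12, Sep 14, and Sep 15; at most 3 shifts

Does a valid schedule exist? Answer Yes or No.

Yes

Sep 11 can only be covered by Greco and Espinoza, so that assignment is forced.
Sep 13 can only be covered by Tanaka, so that assignment is forced.
One valid schedule: Sep 11→Greco+Espinoza, Sep 12→Chen, Sep 13→Tanaka, Sep 14→Tanaka, Sep 15→Chen.
Loads: Tanaka 2/2, Chen 2/2, Greco 1/2, Espinoza 1/3 — all within limits.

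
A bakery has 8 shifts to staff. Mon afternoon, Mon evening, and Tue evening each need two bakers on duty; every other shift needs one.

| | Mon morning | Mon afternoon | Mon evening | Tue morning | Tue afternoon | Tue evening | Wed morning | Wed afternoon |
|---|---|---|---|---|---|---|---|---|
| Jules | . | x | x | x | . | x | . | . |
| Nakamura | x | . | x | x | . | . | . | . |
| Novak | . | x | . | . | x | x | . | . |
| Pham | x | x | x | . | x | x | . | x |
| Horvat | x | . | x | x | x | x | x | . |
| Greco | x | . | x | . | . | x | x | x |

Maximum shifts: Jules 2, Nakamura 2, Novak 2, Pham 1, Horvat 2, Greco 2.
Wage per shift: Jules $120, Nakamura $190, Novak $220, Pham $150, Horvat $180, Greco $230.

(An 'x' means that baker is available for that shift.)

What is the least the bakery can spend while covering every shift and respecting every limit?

$2030

Picking the cheapest available baker for each shift independently would cost $1560, but that ignores the shift limits.
An optimal schedule: Mon morning→Nakamura, Mon afternoon→Jules+Novak, Mon evening→Nakamura+Greco, Tue morning→Jules, Tue afternoon→Novak, Tue evening→Horvat+Greco, Wed morning→Horvat, Wed afternoon→Pham.
Total: 190 + 120 + 220 + 190 + 230 + 120 + 220 + 180 + 230 + 180 + 150 = $2030.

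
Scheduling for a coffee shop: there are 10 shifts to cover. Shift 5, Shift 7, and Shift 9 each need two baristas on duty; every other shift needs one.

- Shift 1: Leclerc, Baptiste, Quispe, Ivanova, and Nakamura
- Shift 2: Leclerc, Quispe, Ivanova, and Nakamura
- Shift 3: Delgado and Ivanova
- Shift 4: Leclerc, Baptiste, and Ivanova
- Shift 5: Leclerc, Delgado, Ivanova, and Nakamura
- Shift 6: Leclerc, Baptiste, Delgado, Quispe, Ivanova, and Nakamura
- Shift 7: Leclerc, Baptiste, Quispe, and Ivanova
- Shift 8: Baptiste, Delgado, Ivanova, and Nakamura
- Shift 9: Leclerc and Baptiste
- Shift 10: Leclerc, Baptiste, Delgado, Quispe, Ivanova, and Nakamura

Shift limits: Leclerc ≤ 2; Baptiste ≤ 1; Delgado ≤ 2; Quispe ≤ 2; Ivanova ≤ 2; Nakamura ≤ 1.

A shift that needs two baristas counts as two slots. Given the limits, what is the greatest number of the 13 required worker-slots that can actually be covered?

Total capacity across all baristas is 2+1+2+2+2+1 = 10, and 13 slots are needed, so at most 10 can be filled.
An assignment achieving 10: Shift 2→Quispe, Shift 3→Delgado, Shift 4→Leclerc, Shift 5→Delgado+Ivanova, Shift 7→Quispe+Ivanova, Shift 8→Nakamura, Shift 9→Leclerc+Baptiste.
Loads: Leclerc 2/2, Baptiste 1/1, Delgado 2/2, Quispe 2/2, Ivanova 2/2, Nakamura 1/1.

10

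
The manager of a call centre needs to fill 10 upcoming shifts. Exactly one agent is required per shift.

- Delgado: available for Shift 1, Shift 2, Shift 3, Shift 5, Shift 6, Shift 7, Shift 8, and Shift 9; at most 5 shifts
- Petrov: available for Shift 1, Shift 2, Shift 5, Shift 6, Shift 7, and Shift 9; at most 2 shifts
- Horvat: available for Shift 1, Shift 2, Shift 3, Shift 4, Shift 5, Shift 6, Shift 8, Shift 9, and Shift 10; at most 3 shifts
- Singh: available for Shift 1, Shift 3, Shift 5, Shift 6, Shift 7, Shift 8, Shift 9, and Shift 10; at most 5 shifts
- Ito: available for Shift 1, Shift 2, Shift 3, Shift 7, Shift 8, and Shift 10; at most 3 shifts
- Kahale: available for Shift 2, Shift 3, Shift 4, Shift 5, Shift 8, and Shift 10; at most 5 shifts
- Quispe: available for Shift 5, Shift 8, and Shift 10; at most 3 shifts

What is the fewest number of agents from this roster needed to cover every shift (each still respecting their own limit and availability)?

10 slots to fill and no one can take more than 5, so at least ⌈10/5⌉ = 2 agents are needed.
Delgado and Kahale alone can cover everything: Shift 1→Delgado, Shift 2→Delgado, Shift 3→Kahale, Shift 4→Kahale, Shift 5→Kahale, Shift 6→Delgado, Shift 7→Delgado, Shift 8→Kahale, Shift 9→Delgado, Shift 10→Kahale.

2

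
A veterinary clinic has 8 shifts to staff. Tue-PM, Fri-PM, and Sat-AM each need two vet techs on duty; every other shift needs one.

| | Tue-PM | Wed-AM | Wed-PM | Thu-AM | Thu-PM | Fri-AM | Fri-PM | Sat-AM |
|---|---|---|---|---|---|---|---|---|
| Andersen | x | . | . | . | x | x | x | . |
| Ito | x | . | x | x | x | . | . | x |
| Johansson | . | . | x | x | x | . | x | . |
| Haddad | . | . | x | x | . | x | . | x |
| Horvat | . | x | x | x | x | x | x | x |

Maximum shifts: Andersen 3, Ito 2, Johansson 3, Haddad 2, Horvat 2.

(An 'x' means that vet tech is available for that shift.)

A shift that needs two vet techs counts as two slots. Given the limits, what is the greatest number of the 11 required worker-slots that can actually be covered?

Total capacity across all vet techs is 3+2+3+2+2 = 12, and 11 slots are needed, so at most 11 can be filled.
An assignment achieving 11: Tue-PM→Andersen+Ito, Wed-AM→Horvat, Wed-PM→Johansson, Thu-AM→Johansson, Thu-PM→Horvat, Fri-AM→Andersen, Fri-PM→Andersen+Johansson, Sat-AM→Ito+Haddad.
Loads: Andersen 3/3, Ito 2/2, Johansson 3/3, Haddad 1/2, Horvat 2/2.

11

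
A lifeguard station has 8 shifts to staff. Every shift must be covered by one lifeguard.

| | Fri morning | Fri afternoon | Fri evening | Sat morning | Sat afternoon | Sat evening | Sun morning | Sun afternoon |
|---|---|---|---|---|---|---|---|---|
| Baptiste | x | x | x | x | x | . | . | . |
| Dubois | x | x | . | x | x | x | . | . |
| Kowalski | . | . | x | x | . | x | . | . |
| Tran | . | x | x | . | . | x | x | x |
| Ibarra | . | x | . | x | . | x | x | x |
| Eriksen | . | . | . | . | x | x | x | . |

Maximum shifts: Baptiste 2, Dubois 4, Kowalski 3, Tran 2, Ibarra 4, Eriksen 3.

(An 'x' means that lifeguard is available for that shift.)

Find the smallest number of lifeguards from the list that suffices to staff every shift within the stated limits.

3

8 slots to fill and no one can take more than 4, so at least ⌈8/4⌉ = 2 lifeguards are needed.
No set of 2 lifeguards can cover every shift (each such set leaves at least one shift with no one available or exceeds a cap).
Baptiste, Dubois, and Tran alone can cover everything: Fri morning→Baptiste, Fri afternoon→Dubois, Fri evening→Baptiste, Sat morning→Dubois, Sat afternoon→Dubois, Sat evening→Dubois, Sun morning→Tran, Sun afternoon→Tran.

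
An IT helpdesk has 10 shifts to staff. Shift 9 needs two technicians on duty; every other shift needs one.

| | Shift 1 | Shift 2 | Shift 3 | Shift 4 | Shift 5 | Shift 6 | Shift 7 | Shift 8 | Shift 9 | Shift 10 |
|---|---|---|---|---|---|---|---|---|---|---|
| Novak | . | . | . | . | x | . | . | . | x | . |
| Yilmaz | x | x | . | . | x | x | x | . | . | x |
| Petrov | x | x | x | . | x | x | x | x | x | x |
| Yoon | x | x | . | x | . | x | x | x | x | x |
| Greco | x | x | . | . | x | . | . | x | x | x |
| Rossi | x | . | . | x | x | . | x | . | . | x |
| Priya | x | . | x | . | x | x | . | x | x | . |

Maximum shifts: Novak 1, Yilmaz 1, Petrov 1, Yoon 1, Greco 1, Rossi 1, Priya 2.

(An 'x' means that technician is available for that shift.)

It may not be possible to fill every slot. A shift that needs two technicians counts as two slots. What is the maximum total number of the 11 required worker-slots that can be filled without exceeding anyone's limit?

8

Total capacity across all technicians is 1+1+1+1+1+1+2 = 8, and 11 slots are needed, so at most 8 can be filled.
An assignment achieving 8: Shift 2→Yilmaz, Shift 3→Petrov, Shift 4→Yoon, Shift 6→Priya, Shift 7→Rossi, Shift 8→Greco, Shift 9→Novak+Priya.
Loads: Novak 1/1, Yilmaz 1/1, Petrov 1/1, Yoon 1/1, Greco 1/1, Rossi 1/1, Priya 2/2.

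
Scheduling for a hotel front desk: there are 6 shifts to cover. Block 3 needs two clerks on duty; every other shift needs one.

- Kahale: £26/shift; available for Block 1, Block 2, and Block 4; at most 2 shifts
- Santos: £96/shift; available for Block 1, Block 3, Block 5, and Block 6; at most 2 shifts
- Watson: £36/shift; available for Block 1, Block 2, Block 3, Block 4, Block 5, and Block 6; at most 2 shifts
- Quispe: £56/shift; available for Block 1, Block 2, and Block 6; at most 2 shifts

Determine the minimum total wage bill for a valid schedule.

Block 3 can only be covered by Santos and Watson, so that assignment is forced.
Picking the cheapest available clerk for each shift independently would cost £282, but that ignores the shift limits.
An optimal schedule: Block 1→Quispe, Block 2→Kahale, Block 3→Watson+Santos, Block 4→Kahale, Block 5→Watson, Block 6→Quispe.
Total: 56 + 26 + 36 + 96 + 26 + 36 + 56 = £332.

£332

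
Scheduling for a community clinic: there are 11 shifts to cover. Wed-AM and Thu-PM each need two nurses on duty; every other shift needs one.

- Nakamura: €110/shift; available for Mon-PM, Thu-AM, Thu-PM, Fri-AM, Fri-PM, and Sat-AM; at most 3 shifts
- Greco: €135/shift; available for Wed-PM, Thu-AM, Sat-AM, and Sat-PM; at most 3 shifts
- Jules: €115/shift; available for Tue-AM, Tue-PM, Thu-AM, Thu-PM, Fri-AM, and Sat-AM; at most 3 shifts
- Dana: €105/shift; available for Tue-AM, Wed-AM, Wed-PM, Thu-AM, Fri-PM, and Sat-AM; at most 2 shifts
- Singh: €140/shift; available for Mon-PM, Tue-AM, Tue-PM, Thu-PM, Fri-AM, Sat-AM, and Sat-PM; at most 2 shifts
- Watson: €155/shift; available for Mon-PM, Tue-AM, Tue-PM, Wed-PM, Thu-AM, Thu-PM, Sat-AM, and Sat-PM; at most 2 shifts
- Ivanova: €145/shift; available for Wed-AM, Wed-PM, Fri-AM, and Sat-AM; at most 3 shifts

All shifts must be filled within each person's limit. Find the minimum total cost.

Wed-AM can only be covered by Dana and Ivanova, so that assignment is forced.
Picking the cheapest available nurse for each shift independently would cost €1470, but that ignores the shift limits.
An optimal schedule: Mon-PM→Nakamura, Tue-AM→Jules, Tue-PM→Jules, Wed-AM→Dana+Ivanova, Wed-PM→Greco, Thu-AM→Greco, Thu-PM→Jules+Singh, Fri-AM→Nakamura, Fri-PM→Nakamura, Sat-AM→Dana, Sat-PM→Greco.
Total: 110 + 115 + 115 + 105 + 145 + 135 + 135 + 115 + 140 + 110 + 110 + 105 + 135 = €1575.

€1575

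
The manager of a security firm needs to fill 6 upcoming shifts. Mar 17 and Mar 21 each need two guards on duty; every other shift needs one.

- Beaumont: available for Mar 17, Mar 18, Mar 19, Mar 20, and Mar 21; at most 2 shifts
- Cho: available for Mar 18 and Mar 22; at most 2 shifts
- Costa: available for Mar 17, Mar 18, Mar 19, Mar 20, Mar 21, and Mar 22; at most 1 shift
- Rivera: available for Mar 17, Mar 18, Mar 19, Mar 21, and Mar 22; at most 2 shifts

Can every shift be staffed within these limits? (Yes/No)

No

Shifts {Mar 17, Mar 19, Mar 20, Mar 21} need 6 worker-slots in total, but the guards available for any of those shifts (Beaumont, Costa, and Rivera) can supply at most 5 among them. So no valid schedule exists.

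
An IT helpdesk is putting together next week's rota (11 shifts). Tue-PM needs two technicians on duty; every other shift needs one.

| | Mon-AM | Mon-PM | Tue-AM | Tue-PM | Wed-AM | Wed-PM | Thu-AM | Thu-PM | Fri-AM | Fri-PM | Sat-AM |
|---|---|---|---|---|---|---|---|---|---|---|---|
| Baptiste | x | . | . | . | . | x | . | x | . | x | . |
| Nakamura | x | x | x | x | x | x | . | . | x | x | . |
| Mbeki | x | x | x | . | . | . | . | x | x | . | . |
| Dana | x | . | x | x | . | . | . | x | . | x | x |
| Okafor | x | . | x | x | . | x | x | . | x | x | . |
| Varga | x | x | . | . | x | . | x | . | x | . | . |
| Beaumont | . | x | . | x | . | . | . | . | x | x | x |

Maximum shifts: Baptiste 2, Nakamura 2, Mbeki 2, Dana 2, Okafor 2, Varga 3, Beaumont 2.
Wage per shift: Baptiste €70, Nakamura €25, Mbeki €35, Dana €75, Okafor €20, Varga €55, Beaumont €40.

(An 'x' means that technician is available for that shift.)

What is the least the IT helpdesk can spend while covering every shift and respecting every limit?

Picking the cheapest available technician for each shift independently would cost €290, but that ignores the shift limits.
An optimal schedule: Mon-AM→Varga, Mon-PM→Varga, Tue-AM→Mbeki, Tue-PM→Nakamura+Beaumont, Wed-AM→Nakamura, Wed-PM→Okafor, Thu-AM→Okafor, Thu-PM→Mbeki, Fri-AM→Varga, Fri-PM→Baptiste, Sat-AM→Beaumont.
Total: 55 + 55 + 35 + 25 + 40 + 25 + 20 + 20 + 35 + 55 + 70 + 40 = €475.

€475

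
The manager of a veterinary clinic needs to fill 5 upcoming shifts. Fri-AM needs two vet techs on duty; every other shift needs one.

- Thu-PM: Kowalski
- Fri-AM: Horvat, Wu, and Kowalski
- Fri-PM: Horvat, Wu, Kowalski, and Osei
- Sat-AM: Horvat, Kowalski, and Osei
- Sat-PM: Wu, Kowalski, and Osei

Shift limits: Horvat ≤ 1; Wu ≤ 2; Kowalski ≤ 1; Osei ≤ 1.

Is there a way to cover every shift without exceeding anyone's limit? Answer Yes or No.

Shifts {Thu-PM, Fri-AM, Fri-PM, Sat-AM, Sat-PM} need 6 worker-slots in total, but the vet techs available for any of those shifts (Horvat, Wu, Kowalski, and Osei) can supply at most 5 among them. So no valid schedule exists.

No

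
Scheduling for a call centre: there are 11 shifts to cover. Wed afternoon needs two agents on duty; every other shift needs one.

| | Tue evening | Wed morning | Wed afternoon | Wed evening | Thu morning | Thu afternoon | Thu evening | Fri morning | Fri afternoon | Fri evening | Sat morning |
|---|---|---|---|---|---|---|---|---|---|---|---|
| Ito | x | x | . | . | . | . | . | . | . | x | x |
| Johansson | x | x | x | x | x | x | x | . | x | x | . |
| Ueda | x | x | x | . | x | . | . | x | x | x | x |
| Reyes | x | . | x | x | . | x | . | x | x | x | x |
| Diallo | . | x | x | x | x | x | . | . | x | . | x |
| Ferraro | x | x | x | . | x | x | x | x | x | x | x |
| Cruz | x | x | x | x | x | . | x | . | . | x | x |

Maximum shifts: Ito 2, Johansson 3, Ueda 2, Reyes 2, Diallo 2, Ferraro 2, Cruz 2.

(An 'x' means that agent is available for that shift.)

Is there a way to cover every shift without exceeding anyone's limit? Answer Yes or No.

Yes

One valid schedule: Tue evening→Ito, Wed morning→Ito, Wed afternoon→Diallo+Ferraro, Wed evening→Johansson, Thu morning→Ueda, Thu afternoon→Johansson, Thu evening→Johansson, Fri morning→Ueda, Fri afternoon→Reyes, Fri evening→Reyes, Sat morning→Diallo.
Loads: Ito 2/2, Johansson 3/3, Ueda 2/2, Reyes 2/2, Diallo 2/2, Ferraro 1/2, Cruz 0/2 — all within limits.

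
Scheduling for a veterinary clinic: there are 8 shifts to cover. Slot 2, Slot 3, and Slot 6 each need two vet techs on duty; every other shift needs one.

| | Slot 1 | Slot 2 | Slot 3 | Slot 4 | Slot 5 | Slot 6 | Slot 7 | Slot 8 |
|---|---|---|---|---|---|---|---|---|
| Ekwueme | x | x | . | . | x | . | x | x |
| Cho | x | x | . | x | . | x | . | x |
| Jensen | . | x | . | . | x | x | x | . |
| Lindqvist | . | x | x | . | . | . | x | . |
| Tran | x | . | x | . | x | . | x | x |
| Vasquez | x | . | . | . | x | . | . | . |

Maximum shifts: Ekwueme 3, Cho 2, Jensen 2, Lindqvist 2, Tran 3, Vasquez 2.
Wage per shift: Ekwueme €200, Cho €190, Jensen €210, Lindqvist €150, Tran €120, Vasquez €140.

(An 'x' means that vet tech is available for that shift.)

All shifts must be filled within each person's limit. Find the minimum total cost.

Slot 3 can only be covered by Lindqvist and Tran, so that assignment is forced.
Slot 4 can only be covered by Cho, so that assignment is forced.
Slot 6 can only be covered by Cho and Jensen, so that assignment is forced.
Picking the cheapest available vet tech for each shift independently would cost €1680, but that ignores the shift limits.
An optimal schedule: Slot 1→Vasquez, Slot 2→Lindqvist+Ekwueme, Slot 3→Tran+Lindqvist, Slot 4→Cho, Slot 5→Vasquez, Slot 6→Cho+Jensen, Slot 7→Tran, Slot 8→Tran.
Total: 140 + 150 + 200 + 120 + 150 + 190 + 140 + 190 + 210 + 120 + 120 = €1730.

€1730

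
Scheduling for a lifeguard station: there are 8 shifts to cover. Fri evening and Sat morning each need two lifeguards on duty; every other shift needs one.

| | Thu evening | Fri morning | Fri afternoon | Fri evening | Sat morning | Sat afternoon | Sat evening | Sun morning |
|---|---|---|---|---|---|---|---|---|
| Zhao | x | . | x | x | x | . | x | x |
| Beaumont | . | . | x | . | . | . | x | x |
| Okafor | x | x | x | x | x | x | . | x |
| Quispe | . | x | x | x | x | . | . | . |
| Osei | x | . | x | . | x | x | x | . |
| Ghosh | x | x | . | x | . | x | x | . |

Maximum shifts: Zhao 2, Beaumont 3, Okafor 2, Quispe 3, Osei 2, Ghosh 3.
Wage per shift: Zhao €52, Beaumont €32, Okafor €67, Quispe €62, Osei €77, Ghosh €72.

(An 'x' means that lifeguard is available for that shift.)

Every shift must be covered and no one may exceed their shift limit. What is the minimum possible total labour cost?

Picking the cheapest available lifeguard for each shift independently would cost €505, but that ignores the shift limits.
An optimal schedule: Thu evening→Zhao, Fri morning→Quispe, Fri afternoon→Beaumont, Fri evening→Zhao+Quispe, Sat morning→Quispe+Okafor, Sat afternoon→Okafor, Sat evening→Beaumont, Sun morning→Beaumont.
Total: 52 + 62 + 32 + 52 + 62 + 62 + 67 + 67 + 32 + 32 = €520.

€520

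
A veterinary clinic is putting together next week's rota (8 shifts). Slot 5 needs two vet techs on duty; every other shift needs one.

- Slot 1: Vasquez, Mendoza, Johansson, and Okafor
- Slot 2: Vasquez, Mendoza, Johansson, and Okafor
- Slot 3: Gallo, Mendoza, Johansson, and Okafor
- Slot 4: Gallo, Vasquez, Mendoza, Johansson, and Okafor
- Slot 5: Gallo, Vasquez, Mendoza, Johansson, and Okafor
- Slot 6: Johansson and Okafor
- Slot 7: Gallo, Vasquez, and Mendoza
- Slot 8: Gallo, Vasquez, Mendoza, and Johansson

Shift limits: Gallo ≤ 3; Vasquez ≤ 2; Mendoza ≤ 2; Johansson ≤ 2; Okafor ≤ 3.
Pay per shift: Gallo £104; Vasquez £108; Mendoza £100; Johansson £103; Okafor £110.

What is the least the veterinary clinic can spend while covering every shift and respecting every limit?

£934

Picking the cheapest available vet tech for each shift independently would cost £906, but that ignores the shift limits.
An optimal schedule: Slot 1→Vasquez, Slot 2→Vasquez, Slot 3→Gallo, Slot 4→Mendoza, Slot 5→Mendoza+Johansson, Slot 6→Johansson, Slot 7→Gallo, Slot 8→Gallo.
Total: 108 + 108 + 104 + 100 + 100 + 103 + 103 + 104 + 104 = £934.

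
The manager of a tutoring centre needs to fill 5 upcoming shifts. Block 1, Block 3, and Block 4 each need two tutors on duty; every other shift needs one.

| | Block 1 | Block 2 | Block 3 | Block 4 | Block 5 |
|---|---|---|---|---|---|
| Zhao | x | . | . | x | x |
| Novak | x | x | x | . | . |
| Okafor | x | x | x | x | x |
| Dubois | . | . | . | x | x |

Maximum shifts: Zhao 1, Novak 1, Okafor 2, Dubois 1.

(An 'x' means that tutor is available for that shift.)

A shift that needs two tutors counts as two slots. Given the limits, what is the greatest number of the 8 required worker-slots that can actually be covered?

Total capacity across all tutors is 1+1+2+1 = 5, and 8 slots are needed, so at most 5 can be filled.
An assignment achieving 5: Block 1→Zhao+Okafor, Block 2→Novak, Block 3→Okafor, Block 4→Dubois.
Loads: Zhao 1/1, Novak 1/1, Okafor 2/2, Dubois 1/1.

5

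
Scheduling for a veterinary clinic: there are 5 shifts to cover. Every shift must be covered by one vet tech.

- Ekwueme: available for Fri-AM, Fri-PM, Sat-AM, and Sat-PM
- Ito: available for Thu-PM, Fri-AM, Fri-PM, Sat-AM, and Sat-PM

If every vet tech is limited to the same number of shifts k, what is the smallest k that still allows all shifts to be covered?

3

With 2 vet techs and 5 worker-slots to fill, someone must work at least ⌈5/2⌉ = 3 shifts, so k ≥ 3.
k = 3 works: Thu-PM→Ito, Fri-AM→Ekwueme, Fri-PM→Ekwueme, Sat-AM→Ekwueme, Sat-PM→Ito.
Loads: Ekwueme 3, Ito 2 — all ≤ 3.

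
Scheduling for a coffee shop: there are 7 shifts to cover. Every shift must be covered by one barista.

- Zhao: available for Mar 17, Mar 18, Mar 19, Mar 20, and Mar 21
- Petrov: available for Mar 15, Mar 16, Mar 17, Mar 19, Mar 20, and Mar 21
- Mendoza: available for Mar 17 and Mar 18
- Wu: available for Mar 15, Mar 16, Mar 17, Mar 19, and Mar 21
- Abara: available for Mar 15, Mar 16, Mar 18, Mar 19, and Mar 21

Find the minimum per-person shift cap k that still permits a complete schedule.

With 5 baristas and 7 worker-slots to fill, someone must work at least ⌈7/5⌉ = 2 shifts, so k ≥ 2.
k = 2 works: Mar 15→Petrov, Mar 16→Petrov, Mar 17→Mendoza, Mar 18→Zhao, Mar 19→Wu, Mar 20→Zhao, Mar 21→Wu.
Loads: Zhao 2, Petrov 2, Mendoza 1, Wu 2, Abara 0 — all ≤ 2.

2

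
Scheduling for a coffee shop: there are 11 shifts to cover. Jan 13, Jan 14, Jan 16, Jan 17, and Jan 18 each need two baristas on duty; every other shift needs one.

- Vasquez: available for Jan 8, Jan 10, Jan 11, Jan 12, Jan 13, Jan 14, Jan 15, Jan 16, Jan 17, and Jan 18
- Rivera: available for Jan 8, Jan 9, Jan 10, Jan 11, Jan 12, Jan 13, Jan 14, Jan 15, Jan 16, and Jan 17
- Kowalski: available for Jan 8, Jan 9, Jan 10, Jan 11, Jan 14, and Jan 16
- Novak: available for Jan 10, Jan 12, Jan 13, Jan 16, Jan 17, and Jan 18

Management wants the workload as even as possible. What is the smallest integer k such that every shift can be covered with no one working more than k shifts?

With 4 baristas and 16 worker-slots to fill, someone must work at least ⌈16/4⌉ = 4 shifts, so k ≥ 4.
k = 4 works: Jan 8→Vasquez, Jan 9→Rivera, Jan 10→Kowalski, Jan 11→Kowalski, Jan 12→Vasquez, Jan 13→Rivera+Novak, Jan 14→Rivera+Kowalski, Jan 15→Vasquez, Jan 16→Kowalski+Novak, Jan 17→Rivera+Novak, Jan 18→Vasquez+Novak.
Loads: Vasquez 4, Rivera 4, Kowalski 4, Novak 4 — all ≤ 4.

4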